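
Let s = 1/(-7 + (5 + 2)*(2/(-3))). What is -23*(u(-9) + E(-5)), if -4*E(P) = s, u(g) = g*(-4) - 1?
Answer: -112769/140 ≈ -805.49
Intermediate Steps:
u(g) = -1 - 4*g (u(g) = -4*g - 1 = -1 - 4*g)
s = -3/35 (s = 1/(-7 + 7*(2*(-⅓))) = 1/(-7 + 7*(-⅔)) = 1/(-7 - 14/3) = 1/(-35/3) = -3/35 ≈ -0.085714)
E(P) = 3/140 (E(P) = -¼*(-3/35) = 3/140)
-23*(u(-9) + E(-5)) = -23*((-1 - 4*(-9)) + 3/140) = -23*((-1 + 36) + 3/140) = -23*(35 + 3/140) = -23*4903/140 = -112769/140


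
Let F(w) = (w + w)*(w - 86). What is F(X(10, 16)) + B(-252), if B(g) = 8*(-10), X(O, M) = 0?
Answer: -80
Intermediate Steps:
F(w) = 2*w*(-86 + w) (F(w) = (2*w)*(-86 + w) = 2*w*(-86 + w))
B(g) = -80
F(X(10, 16)) + B(-252) = 2*0*(-86 + 0) - 80 = 2*0*(-86) - 80 = 0 - 80 = -80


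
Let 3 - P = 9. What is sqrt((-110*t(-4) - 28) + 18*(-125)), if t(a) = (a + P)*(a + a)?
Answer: I*sqrt(11078) ≈ 105.25*I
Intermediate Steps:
P = -6 (P = 3 - 1*9 = 3 - 9 = -6)
t(a) = 2*a*(-6 + a) (t(a) = (a - 6)*(a + a) = (-6 + a)*(2*a) = 2*a*(-6 + a))
sqrt((-110*t(-4) - 28) + 18*(-125)) = sqrt((-220*(-4)*(-6 - 4) - 28) + 18*(-125)) = sqrt((-220*(-4)*(-10) - 28) - 2250) = sqrt((-110*80 - 28) - 2250) = sqrt((-8800 - 28) - 2250) = sqrt(-8828 - 2250) = sqrt(-11078) = I*sqrt(11078)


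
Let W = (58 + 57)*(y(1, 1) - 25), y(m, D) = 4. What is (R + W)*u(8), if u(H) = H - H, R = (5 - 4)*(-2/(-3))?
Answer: 0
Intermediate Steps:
R = ⅔ (R = 1*(-2*(-⅓)) = 1*(⅔) = ⅔ ≈ 0.66667)
u(H) = 0
W = -2415 (W = (58 + 57)*(4 - 25) = 115*(-21) = -2415)
(R + W)*u(8) = (⅔ - 2415)*0 = -7243/3*0 = 0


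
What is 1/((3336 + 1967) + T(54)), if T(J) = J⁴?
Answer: 1/8508359 ≈ 1.1753e-7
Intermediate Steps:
1/((3336 + 1967) + T(54)) = 1/((3336 + 1967) + 54⁴) = 1/(5303 + 8503056) = 1/8508359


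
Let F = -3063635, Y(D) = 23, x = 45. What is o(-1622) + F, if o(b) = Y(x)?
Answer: -3063612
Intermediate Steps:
o(b) = 23
o(-1622) + F = 23 - 3063635 = -3063612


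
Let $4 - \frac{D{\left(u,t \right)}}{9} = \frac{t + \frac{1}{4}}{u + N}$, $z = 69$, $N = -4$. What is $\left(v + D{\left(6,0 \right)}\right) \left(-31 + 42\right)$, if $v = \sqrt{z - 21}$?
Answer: $\frac{3069}{8} + 44 \sqrt{3} \approx 459.84$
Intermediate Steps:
$v = 4 \sqrt{3}$ ($v = \sqrt{69 - 21} = \sqrt{48} = 4 \sqrt{3} \approx 6.9282$)
$D{\left(u,t \right)} = 36 - \frac{9 \left(\frac{1}{4} + t\right)}{-4 + u}$ ($D{\left(u,t \right)} = 36 - 9 \frac{t + \frac{1}{4}}{u - 4} = 36 - 9 \frac{t + \frac{1}{4}}{-4 + u} = 36 - 9 \frac{\frac{1}{4} + t}{-4 + u} = 36 - \frac{9 \left(\frac{1}{4} + t\right)}{-4 + u}$)
$\left(v + D{\left(6,0 \right)}\right) \left(-31 + 42\right) = \left(4 \sqrt{3} + \frac{9 \left(-65 - 0 + 16 \cdot 6\right)}{4 \left(-4 + 6\right)}\right) \left(-31 + 42\right) = \left(4 \sqrt{3} + \frac{9 \left(-65 + 0 + 96\right)}{4 \cdot 2}\right) 11 = \left(4 \sqrt{3} + \frac{9}{4} \cdot \frac{1}{2} \cdot 31\right) 11 = \left(4 \sqrt{3} + \frac{279}{8}\right) 11 = \left(\frac{279}{8} + 4 \sqrt{3}\right) 11 = \frac{3069}{8} + 44 \sqrt{3}$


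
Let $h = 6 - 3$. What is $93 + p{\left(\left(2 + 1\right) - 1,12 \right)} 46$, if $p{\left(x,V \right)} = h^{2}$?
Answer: $507$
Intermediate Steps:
$h = 3$ ($h = 6 - 3 = 3$)
$p{\left(x,V \right)} = 9$ ($p{\left(x,V \right)} = 3^{2} = 9$)
$93 + p{\left(\left(2 + 1\right) - 1,12 \right)} 46 = 93 + 9 \cdot 46 = 93 + 414 = 507$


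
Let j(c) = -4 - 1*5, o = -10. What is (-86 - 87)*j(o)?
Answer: 1557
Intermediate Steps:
j(c) = -9 (j(c) = -4 - 5 = -9)
(-86 - 87)*j(o) = (-86 - 87)*(-9) = -173*(-9) = 1557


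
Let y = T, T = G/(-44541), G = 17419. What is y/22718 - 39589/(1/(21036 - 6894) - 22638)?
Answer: 566514653863203139/323950717065998610 ≈ 1.7488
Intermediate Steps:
T = -17419/44541 (T = 17419/(-44541) = 17419*(-1/44541) = -17419/44541 ≈ -0.39108)
y = -17419/44541 ≈ -0.39108
y/22718 - 39589/(1/(21036 - 6894) - 22638) = -17419/44541/22718 - 39589/(1/(21036 - 6894) - 22638) = -17419/44541*1/22718 - 39589/(1/14142 - 22638) = -17419/1011882438 - 39589/(1/14142 - 22638) = -17419/1011882438 - 39589/(-320146595/14142) = -17419/1011882438 - 39589*(-14142/320146595) = -17419/1011882438 + 559867638/320146595 = 566514653863203139/323950717065998610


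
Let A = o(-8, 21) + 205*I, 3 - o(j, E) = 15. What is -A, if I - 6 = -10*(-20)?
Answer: -42218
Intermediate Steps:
o(j, E) = -12 (o(j, E) = 3 - 1*15 = 3 - 15 = -12)
I = 206 (I = 6 - 10*(-20) = 6 + 200 = 206)
A = 42218 (A = -12 + 205*206 = -12 + 42230 = 42218)
-A = -1*42218 = -42218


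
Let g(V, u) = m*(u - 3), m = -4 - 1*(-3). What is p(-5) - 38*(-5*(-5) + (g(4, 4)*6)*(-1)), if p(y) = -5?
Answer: -1183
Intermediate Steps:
m = -1 (m = -4 + 3 = -1)
g(V, u) = 3 - u (g(V, u) = -(u - 3) = -(-3 + u) = 3 - u)
p(-5) - 38*(-5*(-5) + (g(4, 4)*6)*(-1)) = -5 - 38*(-5*(-5) + ((3 - 1*4)*6)*(-1)) = -5 - 38*(25 + ((3 - 4)*6)*(-1)) = -5 - 38*(25 - 1*6*(-1)) = -5 - 38*(25 - 6*(-1)) = -5 - 38*(25 + 6) = -5 - 38*31 = -5 - 1178 = -1183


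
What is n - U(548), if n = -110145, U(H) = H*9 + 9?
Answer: -115086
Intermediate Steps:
U(H) = 9 + 9*H (U(H) = 9*H + 9 = 9 + 9*H)
n - U(548) = -110145 - (9 + 9*548) = -110145 - (9 + 4932) = -110145 - 1*4941 = -110145 - 4941 = -115086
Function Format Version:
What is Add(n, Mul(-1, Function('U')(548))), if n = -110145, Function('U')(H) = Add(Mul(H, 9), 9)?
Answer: -115086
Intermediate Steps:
Function('U')(H) = Add(9, Mul(9, H)) (Function('U')(H) = Add(Mul(9, H), 9) = Add(9, Mul(9, H)))
Add(n, Mul(-1, Function('U')(548))) = Add(-110145, Mul(-1, Add(9, Mul(9, 548)))) = Add(-110145, Mul(-1, Add(9, 4932))) = Add(-110145, Mul(-1, 4941)) = Add(-110145, -4941) = -115086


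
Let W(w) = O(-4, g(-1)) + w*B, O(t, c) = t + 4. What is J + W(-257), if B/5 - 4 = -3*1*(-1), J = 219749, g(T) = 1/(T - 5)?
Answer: 210754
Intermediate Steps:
g(T) = 1/(-5 + T)
O(t, c) = 4 + t
B = 35 (B = 20 + 5*(-3*1*(-1)) = 20 + 5*(-3*(-1)) = 20 + 5*3 = 20 + 15 = 35)
W(w) = 35*w (W(w) = (4 - 4) + w*35 = 0 + 35*w = 35*w)
J + W(-257) = 219749 + 35*(-257) = 219749 - 8995 = 210754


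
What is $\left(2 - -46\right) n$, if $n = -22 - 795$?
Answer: $-39216$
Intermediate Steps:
$n = -817$ ($n = -22 - 795 = -817$)
$\left(2 - -46\right) n = \left(2 - -46\right) \left(-817\right) = \left(2 + 46\right) \left(-817\right) = 48 \left(-817\right) = -39216$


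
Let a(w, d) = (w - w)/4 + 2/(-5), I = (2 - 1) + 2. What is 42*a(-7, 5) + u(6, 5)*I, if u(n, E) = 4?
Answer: -24/5 ≈ -4.8000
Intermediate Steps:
I = 3 (I = 1 + 2 = 3)
a(w, d) = -⅖ (a(w, d) = 0*(¼) + 2*(-⅕) = 0 - ⅖ = -⅖)
42*a(-7, 5) + u(6, 5)*I = 42*(-⅖) + 4*3 = -84/5 + 12 = -24/5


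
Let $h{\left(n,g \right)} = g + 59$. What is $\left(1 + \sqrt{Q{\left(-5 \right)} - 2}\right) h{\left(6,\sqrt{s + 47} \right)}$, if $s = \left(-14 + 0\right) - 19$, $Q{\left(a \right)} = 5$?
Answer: $\left(1 + \sqrt{3}\right) \left(59 + \sqrt{14}\right) \approx 171.41$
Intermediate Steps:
$s = -33$ ($s = -14 - 19 = -33$)
$h{\left(n,g \right)} = 59 + g$
$\left(1 + \sqrt{Q{\left(-5 \right)} - 2}\right) h{\left(6,\sqrt{s + 47} \right)} = \left(1 + \sqrt{5 - 2}\right) \left(59 + \sqrt{-33 + 47}\right) = \left(1 + \sqrt{3}\right) \left(59 + \sqrt{14}\right)$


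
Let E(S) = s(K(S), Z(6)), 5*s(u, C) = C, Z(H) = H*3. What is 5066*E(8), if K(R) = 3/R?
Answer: 91188/5 ≈ 18238.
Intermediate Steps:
Z(H) = 3*H
s(u, C) = C/5
E(S) = 18/5 (E(S) = (3*6)/5 = (1/5)*18 = 18/5)
5066*E(8) = 5066*(18/5) = 91188/5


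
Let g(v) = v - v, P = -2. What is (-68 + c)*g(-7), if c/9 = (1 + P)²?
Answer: 0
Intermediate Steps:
g(v) = 0
c = 9 (c = 9*(1 - 2)² = 9*(-1)² = 9*1 = 9)
(-68 + c)*g(-7) = (-68 + 9)*0 = -59*0 = 0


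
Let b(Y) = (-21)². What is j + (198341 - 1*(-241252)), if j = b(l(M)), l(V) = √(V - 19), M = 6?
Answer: 440034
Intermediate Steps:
l(V) = √(-19 + V)
b(Y) = 441
j = 441
j + (198341 - 1*(-241252)) = 441 + (198341 - 1*(-241252)) = 441 + (198341 + 241252) = 441 + 439593 = 440034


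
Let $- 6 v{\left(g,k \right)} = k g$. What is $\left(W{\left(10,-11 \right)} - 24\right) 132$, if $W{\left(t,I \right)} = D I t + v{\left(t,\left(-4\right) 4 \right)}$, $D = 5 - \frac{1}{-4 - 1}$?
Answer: $-75152$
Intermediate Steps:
$v{\left(g,k \right)} = - \frac{g k}{6}$ ($v{\left(g,k \right)} = - \frac{k g}{6} = - \frac{g k}{6}$)
$D = \frac{26}{5}$ ($D = 5 - \frac{1}{-5} = 5 - - \frac{1}{5} = 5 + \frac{1}{5} = \frac{26}{5} \approx 5.2$)
$W{\left(t,I \right)} = \frac{8 t}{3} + \frac{26 I t}{5}$ ($W{\left(t,I \right)} = \frac{26 I}{5} t - \frac{t \left(\left(-4\right) 4\right)}{6} = \frac{26 I t}{5} - \frac{1}{6} t \left(-16\right) = \frac{26 I t}{5} + \frac{8 t}{3} = \frac{8 t}{3} + \frac{26 I t}{5}$)
$\left(W{\left(10,-11 \right)} - 24\right) 132 = \left(\frac{2}{15} \cdot 10 \left(20 + 39 \left(-11\right)\right) - 24\right) 132 = \left(\frac{2}{15} \cdot 10 \left(20 - 429\right) - 24\right) 132 = \left(\frac{2}{15} \cdot 10 \left(-409\right) - 24\right) 132 = \left(- \frac{1636}{3} - 24\right) 132 = \left(- \frac{1708}{3}\right) 132 = -75152$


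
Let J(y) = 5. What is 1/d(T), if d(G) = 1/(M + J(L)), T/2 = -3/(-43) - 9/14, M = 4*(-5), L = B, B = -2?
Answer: -15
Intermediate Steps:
L = -2
M = -20
T = -345/301 (T = 2*(-3/(-43) - 9/14) = 2*(-3*(-1/43) - 9*1/14) = 2*(3/43 - 9/14) = 2*(-345/602) = -345/301 ≈ -1.1462)
d(G) = -1/15 (d(G) = 1/(-20 + 5) = 1/(-15) = -1/15)
1/d(T) = 1/(-1/15) = -15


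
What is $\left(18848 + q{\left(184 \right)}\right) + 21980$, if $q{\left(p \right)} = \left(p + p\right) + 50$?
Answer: $41246$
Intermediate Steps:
$q{\left(p \right)} = 50 + 2 p$ ($q{\left(p \right)} = 2 p + 50 = 50 + 2 p$)
$\left(18848 + q{\left(184 \right)}\right) + 21980 = \left(18848 + \left(50 + 2 \cdot 184\right)\right) + 21980 = \left(18848 + \left(50 + 368\right)\right) + 21980 = \left(18848 + 418\right) + 21980 = 19266 + 21980 = 41246$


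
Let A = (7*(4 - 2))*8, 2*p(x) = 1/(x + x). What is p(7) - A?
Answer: -3135/28 ≈ -111.96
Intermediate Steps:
p(x) = 1/(4*x) (p(x) = 1/(2*(x + x)) = 1/(2*((2*x))) = (1/(2*x))/2 = 1/(4*x))
A = 112 (A = (7*2)*8 = 14*8 = 112)
p(7) - A = (¼)/7 - 1*112 = (¼)*(⅐) - 112 = 1/28 - 112 = -3135/28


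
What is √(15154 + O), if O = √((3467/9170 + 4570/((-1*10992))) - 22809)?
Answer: √(601422163184291400 + 3149895*I*√3620921414644831710)/6299790 ≈ 123.1 + 0.61341*I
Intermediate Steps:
O = I*√3620921414644831710/12599580 (O = √((3467*(1/9170) + 4570/(-10992)) - 22809) = √((3467/9170 + 4570*(-1/10992)) - 22809) = √((3467/9170 - 2285/5496) - 22809) = √(-949409/25199160 - 22809) = √(-574768589849/25199160) = I*√3620921414644831710/12599580 ≈ 151.03*I)
√(15154 + O) = √(15154 + I*√3620921414644831710/12599580)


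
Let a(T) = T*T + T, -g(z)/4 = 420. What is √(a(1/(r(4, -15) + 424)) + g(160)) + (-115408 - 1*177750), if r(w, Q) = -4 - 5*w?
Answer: -293158 + I*√268799599/400 ≈ -2.9316e+5 + 40.988*I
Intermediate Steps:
g(z) = -1680 (g(z) = -4*420 = -1680)
a(T) = T + T² (a(T) = T² + T = T + T²)
√(a(1/(r(4, -15) + 424)) + g(160)) + (-115408 - 1*177750) = √((1 + 1/((-4 - 5*4) + 424))/((-4 - 5*4) + 424) - 1680) + (-115408 - 1*177750) = √((1 + 1/((-4 - 20) + 424))/((-4 - 20) + 424) - 1680) + (-115408 - 177750) = √((1 + 1/(-24 + 424))/(-24 + 424) - 1680) - 293158 = √((1 + 1/400)/400 - 1680) - 293158 = √((1/400)*(401/400) - 1680) - 293158 = √(401/160000 - 1680) - 293158 = √(-268799599/160000) - 293158 = I*√268799599/400 - 293158 = -293158 + I*√268799599/400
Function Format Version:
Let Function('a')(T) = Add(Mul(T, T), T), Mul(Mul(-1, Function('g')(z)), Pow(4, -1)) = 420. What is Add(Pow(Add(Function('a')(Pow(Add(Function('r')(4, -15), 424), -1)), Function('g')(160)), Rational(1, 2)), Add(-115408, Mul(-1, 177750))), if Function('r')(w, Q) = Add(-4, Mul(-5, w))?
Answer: Add(-293158, Mul(Rational(1, 400), I, Pow(268799599, Rational(1, 2)))) ≈ Add(-2.9316e+5, Mul(40.988, I))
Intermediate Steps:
Function('g')(z) = -1680 (Function('g')(z) = Mul(-4, 420) = -1680)
Function('a')(T) = Add(T, Pow(T, 2)) (Function('a')(T) = Add(Pow(T, 2), T) = Add(T, Pow(T, 2)))
Add(Pow(Add(Function('a')(Pow(Add(Function('r')(4, -15), 424), -1)), Function('g')(160)), Rational(1, 2)), Add(-115408, Mul(-1, 177750))) = Add(Pow(Add(Mul(Pow(Add(Add(-4, Mul(-5, 4)), 424), -1), Add(1, Pow(Add(Add(-4, Mul(-5, 4)), 424), -1))), -1680), Rational(1, 2)), Add(-115408, Mul(-1, 177750))) = Add(Pow(Add(Mul(Pow(Add(Add(-4, -20), 424), -1), Add(1, Pow(Add(Add(-4, -20), 424), -1))), -1680), Rational(1, 2)), Add(-115408, -177750)) = Add(Pow(Add(Mul(Pow(Add(-24, 424), -1), Add(1, Pow(Add(-24, 424), -1))), -1680), Rational(1, 2)), -293158) = Add(Pow(Add(Mul(Pow(400, -1), Add(1, Pow(400, -1))), -1680), Rational(1, 2)), -293158) = Add(Pow(Add(Mul(Rational(1, 400), Add(1, Rational(1, 400))), -1680), Rational(1, 2)), -293158) = Add(Pow(Add(Mul(Rational(1, 400), Rational(401, 400)), -1680), Rational(1, 2)), -293158) = Add(Pow(Add(Rational(401, 160000), -1680), Rational(1, 2)), -293158) = Add(Pow(Rational(-268799599, 160000), Rational(1, 2)), -293158) = Add(Mul(Rational(1, 400), I, Pow(268799599, Rational(1, 2))), -293158) = Add(-293158, Mul(Rational(1, 400), I, Pow(268799599, Rational(1, 2))))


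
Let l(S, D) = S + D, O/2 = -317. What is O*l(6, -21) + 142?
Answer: 9652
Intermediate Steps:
O = -634 (O = 2*(-317) = -634)
l(S, D) = D + S
O*l(6, -21) + 142 = -634*(-21 + 6) + 142 = -634*(-15) + 142 = 9510 + 142 = 9652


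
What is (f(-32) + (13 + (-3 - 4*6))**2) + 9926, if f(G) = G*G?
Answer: 11146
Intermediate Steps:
f(G) = G**2
(f(-32) + (13 + (-3 - 4*6))**2) + 9926 = ((-32)**2 + (13 + (-3 - 4*6))**2) + 9926 = (1024 + (13 + (-3 - 24))**2) + 9926 = (1024 + (13 - 27)**2) + 9926 = (1024 + (-14)**2) + 9926 = (1024 + 196) + 9926 = 1220 + 9926 = 11146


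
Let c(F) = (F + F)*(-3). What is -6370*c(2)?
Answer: 76440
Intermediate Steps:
c(F) = -6*F (c(F) = (2*F)*(-3) = -6*F)
-6370*c(2) = -(-38220)*2 = -6370*(-12) = 76440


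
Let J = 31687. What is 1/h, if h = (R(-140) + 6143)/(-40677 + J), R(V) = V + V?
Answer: -8990/5863 ≈ -1.5333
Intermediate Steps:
R(V) = 2*V
h = -5863/8990 (h = (2*(-140) + 6143)/(-40677 + 31687) = (-280 + 6143)/(-8990) = 5863*(-1/8990) = -5863/8990 ≈ -0.65217)
1/h = 1/(-5863/8990) = -8990/5863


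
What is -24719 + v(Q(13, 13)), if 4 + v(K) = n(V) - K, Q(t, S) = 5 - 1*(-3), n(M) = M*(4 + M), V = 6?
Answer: -24671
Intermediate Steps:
Q(t, S) = 8 (Q(t, S) = 5 + 3 = 8)
v(K) = 56 - K (v(K) = -4 + (6*(4 + 6) - K) = -4 + (6*10 - K) = -4 + (60 - K) = 56 - K)
-24719 + v(Q(13, 13)) = -24719 + (56 - 1*8) = -24719 + (56 - 8) = -24719 + 48 = -24671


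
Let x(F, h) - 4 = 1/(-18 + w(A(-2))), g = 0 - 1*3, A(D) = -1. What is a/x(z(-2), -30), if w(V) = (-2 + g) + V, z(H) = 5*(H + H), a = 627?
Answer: 792/5 ≈ 158.40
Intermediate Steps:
g = -3 (g = 0 - 3 = -3)
z(H) = 10*H (z(H) = 5*(2*H) = 10*H)
w(V) = -5 + V (w(V) = (-2 - 3) + V = -5 + V)
x(F, h) = 95/24 (x(F, h) = 4 + 1/(-18 + (-5 - 1)) = 4 + 1/(-18 - 6) = 4 + 1/(-24) = 4 - 1/24 = 95/24)
a/x(z(-2), -30) = 627/(95/24) = 627*(24/95) = 792/5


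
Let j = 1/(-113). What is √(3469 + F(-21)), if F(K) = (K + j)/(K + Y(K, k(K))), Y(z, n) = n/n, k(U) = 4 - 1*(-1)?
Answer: √4430907410/1130 ≈ 58.907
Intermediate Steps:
k(U) = 5 (k(U) = 4 + 1 = 5)
Y(z, n) = 1
j = -1/113 ≈ -0.0088496
F(K) = (-1/113 + K)/(1 + K) (F(K) = (K - 1/113)/(K + 1) = (-1/113 + K)/(1 + K))
√(3469 + F(-21)) = √(3469 + (-1/113 - 21)/(1 - 21)) = √(3469 - 2374/113/(-20)) = √(3469 - 1/20*(-2374/113)) = √(3469 + 1187/1130) = √(3921157/1130) = √4430907410/1130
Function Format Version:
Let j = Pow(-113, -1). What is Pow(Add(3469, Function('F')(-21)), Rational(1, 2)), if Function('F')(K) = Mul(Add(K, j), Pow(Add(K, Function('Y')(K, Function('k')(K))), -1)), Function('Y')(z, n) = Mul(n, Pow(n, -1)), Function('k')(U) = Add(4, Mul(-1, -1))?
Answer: Mul(Rational(1, 1130), Pow(4430907410, Rational(1, 2))) ≈ 58.907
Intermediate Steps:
Function('k')(U) = 5 (Function('k')(U) = Add(4, 1) = 5)
Function('Y')(z, n) = 1
j = Rational(-1, 113) ≈ -0.0088496
Function('F')(K) = Mul(Pow(Add(1, K), -1), Add(Rational(-1, 113), K)) (Function('F')(K) = Mul(Add(K, Rational(-1, 113)), Pow(Add(K, 1), -1)) = Mul(Add(Rational(-1, 113), K), Pow(Add(1, K), -1)) = Mul(Pow(Add(1, K), -1), Add(Rational(-1, 113), K)))
Pow(Add(3469, Function('F')(-21)), Rational(1, 2)) = Pow(Add(3469, Mul(Pow(Add(1, -21), -1), Add(Rational(-1, 113), -21))), Rational(1, 2)) = Pow(Add(3469, Mul(Pow(-20, -1), Rational(-2374, 113))), Rational(1, 2)) = Pow(Add(3469, Mul(Rational(-1, 20), Rational(-2374, 113))), Rational(1, 2)) = Pow(Add(3469, Rational(1187, 1130)), Rational(1, 2)) = Pow(Rational(3921157, 1130), Rational(1, 2)) = Mul(Rational(1, 1130), Pow(4430907410, Rational(1, 2)))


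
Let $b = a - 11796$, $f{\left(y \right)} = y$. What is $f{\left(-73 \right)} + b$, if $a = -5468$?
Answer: $-17337$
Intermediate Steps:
$b = -17264$ ($b = -5468 - 11796 = -17264$)
$f{\left(-73 \right)} + b = -73 - 17264 = -17337$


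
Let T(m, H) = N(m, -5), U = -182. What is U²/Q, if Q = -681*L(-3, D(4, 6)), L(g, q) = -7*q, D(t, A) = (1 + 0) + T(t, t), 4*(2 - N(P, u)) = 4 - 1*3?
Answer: 18928/7491 ≈ 2.5268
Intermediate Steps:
N(P, u) = 7/4 (N(P, u) = 2 - (4 - 1*3)/4 = 2 - (4 - 3)/4 = 2 - ¼*1 = 2 - ¼ = 7/4)
T(m, H) = 7/4
D(t, A) = 11/4 (D(t, A) = (1 + 0) + 7/4 = 1 + 7/4 = 11/4)
Q = 52437/4 (Q = -(-4767)*11/4 = -681*(-77/4) = 52437/4 ≈ 13109.)
U²/Q = (-182)²/(52437/4) = 33124*(4/52437) = 18928/7491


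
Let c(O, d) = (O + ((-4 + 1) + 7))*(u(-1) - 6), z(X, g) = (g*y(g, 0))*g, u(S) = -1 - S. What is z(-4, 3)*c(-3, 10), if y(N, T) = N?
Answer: -162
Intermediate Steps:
z(X, g) = g**3 (z(X, g) = (g*g)*g = g**2*g = g**3)
c(O, d) = -24 - 6*O (c(O, d) = (O + ((-4 + 1) + 7))*((-1 - 1*(-1)) - 6) = (O + (-3 + 7))*((-1 + 1) - 6) = (O + 4)*(0 - 6) = (4 + O)*(-6) = -24 - 6*O)
z(-4, 3)*c(-3, 10) = 3**3*(-24 - 6*(-3)) = 27*(-24 + 18) = 27*(-6) = -162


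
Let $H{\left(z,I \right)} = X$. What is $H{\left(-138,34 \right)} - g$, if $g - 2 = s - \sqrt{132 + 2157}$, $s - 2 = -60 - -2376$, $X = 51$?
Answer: $-2269 + \sqrt{2289} \approx -2221.2$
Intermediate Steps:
$s = 2318$ ($s = 2 - -2316 = 2 + \left(-60 + 2376\right) = 2 + 2316 = 2318$)
$H{\left(z,I \right)} = 51$
$g = 2320 - \sqrt{2289}$ ($g = 2 + \left(2318 - \sqrt{132 + 2157}\right) = 2 + \left(2318 - \sqrt{2289}\right) = 2320 - \sqrt{2289} \approx 2272.2$)
$H{\left(-138,34 \right)} - g = 51 - \left(2320 - \sqrt{2289}\right) = -2269 + \sqrt{2289}$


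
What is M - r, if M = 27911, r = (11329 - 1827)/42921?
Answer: 1197958529/42921 ≈ 27911.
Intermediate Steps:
r = 9502/42921 (r = 9502*(1/42921) = 9502/42921 ≈ 0.22138)
M - r = 27911 - 1*9502/42921 = 27911 - 9502/42921 = 1197958529/42921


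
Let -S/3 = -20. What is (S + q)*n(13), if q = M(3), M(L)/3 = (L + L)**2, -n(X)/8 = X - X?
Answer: 0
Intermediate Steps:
n(X) = 0 (n(X) = -8*(X - X) = -8*0 = 0)
M(L) = 12*L**2 (M(L) = 3*(L + L)**2 = 3*(2*L)**2 = 3*(4*L**2) = 12*L**2)
q = 108 (q = 12*3**2 = 12*9 = 108)
S = 60 (S = -3*(-20) = 60)
(S + q)*n(13) = (60 + 108)*0 = 168*0 = 0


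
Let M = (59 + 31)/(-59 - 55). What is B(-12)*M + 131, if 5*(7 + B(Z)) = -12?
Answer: 2630/19 ≈ 138.42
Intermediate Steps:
B(Z) = -47/5 (B(Z) = -7 + (⅕)*(-12) = -7 - 12/5 = -47/5)
M = -15/19 (M = 90/(-114) = 90*(-1/114) = -15/19 ≈ -0.78947)
B(-12)*M + 131 = -47/5*(-15/19) + 131 = 141/19 + 131 = 2630/19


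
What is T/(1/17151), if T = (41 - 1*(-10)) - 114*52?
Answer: -100796427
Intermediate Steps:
T = -5877 (T = (41 + 10) - 5928 = 51 - 5928 = -5877)
T/(1/17151) = -5877/(1/17151) = -5877/1/17151 = -5877*17151 = -100796427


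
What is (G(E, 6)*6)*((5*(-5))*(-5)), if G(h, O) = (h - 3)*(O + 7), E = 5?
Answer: 19500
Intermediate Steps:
G(h, O) = (-3 + h)*(7 + O)
(G(E, 6)*6)*((5*(-5))*(-5)) = ((-21 - 3*6 + 7*5 + 6*5)*6)*((5*(-5))*(-5)) = ((-21 - 18 + 35 + 30)*6)*(-25*(-5)) = (26*6)*125 = 156*125 = 19500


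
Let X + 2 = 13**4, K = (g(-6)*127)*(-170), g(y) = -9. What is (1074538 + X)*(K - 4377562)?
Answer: -4614532731444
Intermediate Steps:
K = 194310 (K = -9*127*(-170) = -1143*(-170) = 194310)
X = 28559 (X = -2 + 13**4 = -2 + 28561 = 28559)
(1074538 + X)*(K - 4377562) = (1074538 + 28559)*(194310 - 4377562) = 1103097*(-4183252) = -4614532731444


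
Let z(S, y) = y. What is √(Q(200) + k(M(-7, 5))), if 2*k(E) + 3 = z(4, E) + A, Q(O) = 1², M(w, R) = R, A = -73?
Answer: I*√138/2 ≈ 5.8737*I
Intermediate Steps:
Q(O) = 1
k(E) = -38 + E/2 (k(E) = -3/2 + (E - 73)/2 = -3/2 + (-73 + E)/2 = -3/2 + (-73/2 + E/2) = -38 + E/2)
√(Q(200) + k(M(-7, 5))) = √(1 + (-38 + (½)*5)) = √(1 + (-38 + 5/2)) = √(1 - 71/2) = √(-69/2) = I*√138/2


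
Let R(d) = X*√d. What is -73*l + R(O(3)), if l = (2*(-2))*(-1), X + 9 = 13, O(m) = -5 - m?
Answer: -292 + 8*I*√2 ≈ -292.0 + 11.314*I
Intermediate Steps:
X = 4 (X = -9 + 13 = 4)
l = 4 (l = -4*(-1) = 4)
R(d) = 4*√d
-73*l + R(O(3)) = -73*4 + 4*√(-5 - 1*3) = -292 + 4*√(-5 - 3) = -292 + 4*√(-8) = -292 + 4*(2*I*√2) = -292 + 8*I*√2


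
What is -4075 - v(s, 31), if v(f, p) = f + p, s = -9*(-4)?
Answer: -4142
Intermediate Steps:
s = 36
-4075 - v(s, 31) = -4075 - (36 + 31) = -4075 - 1*67 = -4075 - 67 = -4142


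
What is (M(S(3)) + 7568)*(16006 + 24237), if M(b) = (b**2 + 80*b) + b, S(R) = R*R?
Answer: 337155854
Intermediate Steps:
S(R) = R**2
M(b) = b**2 + 81*b
(M(S(3)) + 7568)*(16006 + 24237) = (3**2*(81 + 3**2) + 7568)*(16006 + 24237) = (9*(81 + 9) + 7568)*40243 = (9*90 + 7568)*40243 = (810 + 7568)*40243 = 8378*40243 = 337155854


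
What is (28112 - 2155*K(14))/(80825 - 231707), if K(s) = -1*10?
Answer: -8277/25147 ≈ -0.32914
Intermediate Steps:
K(s) = -10
(28112 - 2155*K(14))/(80825 - 231707) = (28112 - 2155*(-10))/(80825 - 231707) = (28112 + 21550)/(-150882) = 49662*(-1/150882) = -8277/25147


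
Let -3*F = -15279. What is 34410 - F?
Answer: 29317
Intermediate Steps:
F = 5093 (F = -⅓*(-15279) = 5093)
34410 - F = 34410 - 1*5093 = 34410 - 5093 = 29317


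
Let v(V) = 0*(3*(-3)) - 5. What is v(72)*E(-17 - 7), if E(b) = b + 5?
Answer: 95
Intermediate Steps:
v(V) = -5 (v(V) = 0*(-9) - 5 = 0 - 5 = -5)
E(b) = 5 + b
v(72)*E(-17 - 7) = -5*(5 + (-17 - 7)) = -5*(5 - 24) = -5*(-19) = 95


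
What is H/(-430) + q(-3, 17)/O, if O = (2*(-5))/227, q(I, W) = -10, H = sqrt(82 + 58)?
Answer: 227 - sqrt(35)/215 ≈ 226.97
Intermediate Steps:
H = 2*sqrt(35) (H = sqrt(140) = 2*sqrt(35) ≈ 11.832)
O = -10/227 (O = -10*1/227 = -10/227 ≈ -0.044053)
H/(-430) + q(-3, 17)/O = (2*sqrt(35))/(-430) - 10/(-10/227) = (2*sqrt(35))*(-1/430) - 10*(-227/10) = -sqrt(35)/215 + 227 = 227 - sqrt(35)/215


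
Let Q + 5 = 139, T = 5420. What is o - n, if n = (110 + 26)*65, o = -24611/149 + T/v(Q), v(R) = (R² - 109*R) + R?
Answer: -1168480646/129779 ≈ -9003.6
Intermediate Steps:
Q = 134 (Q = -5 + 139 = 134)
v(R) = R² - 108*R
o = -21234286/129779 (o = -24611/149 + 5420/((134*(-108 + 134))) = -24611*1/149 + 5420/((134*26)) = -24611/149 + 5420/3484 = -24611/149 + 5420*(1/3484) = -24611/149 + 1355/871 = -21234286/129779 ≈ -163.62)
n = 8840 (n = 136*65 = 8840)
o - n = -21234286/129779 - 1*8840 = -21234286/129779 - 8840 = -1168480646/129779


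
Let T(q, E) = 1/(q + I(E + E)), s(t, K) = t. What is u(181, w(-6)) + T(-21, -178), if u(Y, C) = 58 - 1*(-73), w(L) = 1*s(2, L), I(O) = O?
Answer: 49386/377 ≈ 131.00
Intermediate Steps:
T(q, E) = 1/(q + 2*E) (T(q, E) = 1/(q + (E + E)) = 1/(q + 2*E))
w(L) = 2 (w(L) = 1*2 = 2)
u(Y, C) = 131 (u(Y, C) = 58 + 73 = 131)
u(181, w(-6)) + T(-21, -178) = 131 + 1/(-21 + 2*(-178)) = 131 + 1/(-21 - 356) = 131 + 1/(-377) = 131 - 1/377 = 49386/377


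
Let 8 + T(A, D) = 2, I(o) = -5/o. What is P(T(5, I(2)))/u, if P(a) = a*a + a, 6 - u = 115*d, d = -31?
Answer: 30/3571 ≈ 0.0084010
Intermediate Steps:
u = 3571 (u = 6 - 115*(-31) = 6 - 1*(-3565) = 6 + 3565 = 3571)
T(A, D) = -6 (T(A, D) = -8 + 2 = -6)
P(a) = a + a² (P(a) = a² + a = a + a²)
P(T(5, I(2)))/u = -6*(1 - 6)/3571 = -6*(-5)*(1/3571) = 30*(1/3571) = 30/3571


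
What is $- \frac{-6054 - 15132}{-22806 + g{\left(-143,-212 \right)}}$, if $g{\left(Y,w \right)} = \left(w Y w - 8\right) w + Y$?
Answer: $\frac{7062}{454167017} \approx 1.5549 \cdot 10^{-5}$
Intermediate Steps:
$g{\left(Y,w \right)} = Y + w \left(-8 + Y w^{2}\right)$ ($g{\left(Y,w \right)} = \left(Y w w - 8\right) w + Y = \left(Y w^{2} - 8\right) w + Y = \left(-8 + Y w^{2}\right) w + Y = w \left(-8 + Y w^{2}\right) + Y = Y + w \left(-8 + Y w^{2}\right)$)
$- \frac{-6054 - 15132}{-22806 + g{\left(-143,-212 \right)}} = - \frac{-6054 - 15132}{-22806 - \left(-1553 - 1362522304\right)} = - \frac{-21186}{-22806 - -1362523857} = - \frac{-21186}{-22806 + \left(-143 + 1696 + 1362522304\right)} = - \frac{-21186}{-22806 + 1362523857} = - \frac{-21186}{1362501051} = \left(-1\right) \left(- \frac{7062}{454167017}\right) = \frac{7062}{454167017}$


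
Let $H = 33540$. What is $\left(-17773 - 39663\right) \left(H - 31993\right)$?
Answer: $-88853492$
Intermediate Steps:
$\left(-17773 - 39663\right) \left(H - 31993\right) = \left(-17773 - 39663\right) \left(33540 - 31993\right) = \left(-57436\right) 1547 = -88853492$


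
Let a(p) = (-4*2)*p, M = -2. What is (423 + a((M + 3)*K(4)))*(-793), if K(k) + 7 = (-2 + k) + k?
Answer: -341783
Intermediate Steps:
K(k) = -9 + 2*k (K(k) = -7 + ((-2 + k) + k) = -7 + (-2 + 2*k) = -9 + 2*k)
a(p) = -8*p
(423 + a((M + 3)*K(4)))*(-793) = (423 - 8*(-2 + 3)*(-9 + 2*4))*(-793) = (423 - 8*(-9 + 8))*(-793) = (423 - 8*(-1))*(-793) = (423 + 8)*(-793) = 431*(-793) = -341783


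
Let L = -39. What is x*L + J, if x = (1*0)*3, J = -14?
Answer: -14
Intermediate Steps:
x = 0 (x = 0*3 = 0)
x*L + J = 0*(-39) - 14 = 0 - 14 = -14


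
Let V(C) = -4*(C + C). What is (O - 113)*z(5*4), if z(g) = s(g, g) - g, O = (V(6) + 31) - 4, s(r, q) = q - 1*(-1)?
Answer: -134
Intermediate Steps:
s(r, q) = 1 + q (s(r, q) = q + 1 = 1 + q)
V(C) = -8*C
O = -21 (O = (-8*6 + 31) - 4 = (-48 + 31) - 4 = -17 - 4 = -21)
z(g) = 1 (z(g) = (1 + g) - g = 1)
(O - 113)*z(5*4) = (-21 - 113)*1 = -134*1 = -134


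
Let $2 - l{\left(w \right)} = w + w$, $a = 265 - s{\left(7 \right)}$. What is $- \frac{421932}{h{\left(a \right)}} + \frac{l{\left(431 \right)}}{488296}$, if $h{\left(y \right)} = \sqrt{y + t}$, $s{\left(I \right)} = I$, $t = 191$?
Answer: $- \frac{215}{122074} - \frac{421932 \sqrt{449}}{449} \approx -19912.0$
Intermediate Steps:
$a = 258$ ($a = 265 - 7 = 258$)
$l{\left(w \right)} = 2 - 2 w$ ($l{\left(w \right)} = 2 - \left(w + w\right) = 2 - 2 w$)
$h{\left(y \right)} = \sqrt{191 + y}$ ($h{\left(y \right)} = \sqrt{y + 191} = \sqrt{191 + y}$)
$- \frac{421932}{h{\left(a \right)}} + \frac{l{\left(431 \right)}}{488296} = - \frac{421932}{\sqrt{191 + 258}} + \frac{2 - 862}{488296} = - \frac{421932}{\sqrt{449}} + \left(2 - 862\right) \frac{1}{488296} = - 421932 \frac{\sqrt{449}}{449} - \frac{215}{122074} = - \frac{421932 \sqrt{449}}{449} - \frac{215}{122074} = - \frac{215}{122074} - \frac{421932 \sqrt{449}}{449}$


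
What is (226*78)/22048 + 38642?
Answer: 16384547/424 ≈ 38643.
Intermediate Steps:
(226*78)/22048 + 38642 = 17628*(1/22048) + 38642 = 339/424 + 38642 = 16384547/424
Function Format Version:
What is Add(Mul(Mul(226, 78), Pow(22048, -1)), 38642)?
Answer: Rational(16384547, 424) ≈ 38643.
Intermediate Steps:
Add(Mul(Mul(226, 78), Pow(22048, -1)), 38642) = Add(Mul(17628, Rational(1, 22048)), 38642) = Add(Rational(339, 424), 38642) = Rational(16384547, 424)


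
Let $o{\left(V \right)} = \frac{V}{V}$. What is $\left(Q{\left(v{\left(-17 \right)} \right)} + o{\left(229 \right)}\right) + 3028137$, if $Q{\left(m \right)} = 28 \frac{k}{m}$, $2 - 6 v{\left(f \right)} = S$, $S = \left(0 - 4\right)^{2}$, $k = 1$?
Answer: $3028126$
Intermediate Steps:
$S = 16$ ($S = \left(-4\right)^{2} = 16$)
$v{\left(f \right)} = - \frac{7}{3}$ ($v{\left(f \right)} = \frac{1}{3} - \frac{8}{3} = - \frac{7}{3}$)
$o{\left(V \right)} = 1$
$Q{\left(m \right)} = \frac{28}{m}$ ($Q{\left(m \right)} = 28 \cdot 1 \frac{1}{m} = \frac{28}{m}$)
$\left(Q{\left(v{\left(-17 \right)} \right)} + o{\left(229 \right)}\right) + 3028137 = \left(\frac{28}{- \frac{7}{3}} + 1\right) + 3028137 = \left(28 \left(- \frac{3}{7}\right) + 1\right) + 3028137 = \left(-12 + 1\right) + 3028137 = -11 + 3028137 = 3028126$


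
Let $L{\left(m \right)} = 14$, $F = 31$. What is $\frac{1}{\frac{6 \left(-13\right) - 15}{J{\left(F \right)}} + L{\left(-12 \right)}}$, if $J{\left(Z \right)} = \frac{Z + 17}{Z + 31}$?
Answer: $- \frac{8}{849} \approx -0.0094229$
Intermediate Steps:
$J{\left(Z \right)} = \frac{17 + Z}{31 + Z}$
$\frac{1}{\frac{6 \left(-13\right) - 15}{J{\left(F \right)}} + L{\left(-12 \right)}} = \frac{1}{\frac{6 \left(-13\right) - 15}{\frac{1}{31 + 31} \left(17 + 31\right)} + 14} = \frac{1}{\frac{-78 - 15}{\frac{1}{62} \cdot 48} + 14} = \frac{1}{- \frac{93}{\frac{1}{62} \cdot 48} + 14} = \frac{1}{- \frac{93}{\frac{24}{31}} + 14} = \frac{1}{\left(-93\right) \frac{31}{24} + 14} = \frac{1}{- \frac{961}{8} + 14} = \frac{1}{- \frac{849}{8}} = - \frac{8}{849}$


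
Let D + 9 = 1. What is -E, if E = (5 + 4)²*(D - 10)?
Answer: 1458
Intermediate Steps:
D = -8 (D = -9 + 1 = -8)
E = -1458 (E = (5 + 4)²*(-8 - 10) = 9²*(-18) = 81*(-18) = -1458)
-E = -1*(-1458) = 1458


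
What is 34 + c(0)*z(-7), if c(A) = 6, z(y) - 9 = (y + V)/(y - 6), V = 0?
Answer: 1186/13 ≈ 91.231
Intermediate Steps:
z(y) = 9 + y/(-6 + y) (z(y) = 9 + (y + 0)/(y - 6) = 9 + y/(-6 + y))
34 + c(0)*z(-7) = 34 + 6*(2*(-27 + 5*(-7))/(-6 - 7)) = 34 + 6*(2*(-27 - 35)/(-13)) = 34 + 6*(2*(-1/13)*(-62)) = 34 + 6*(124/13) = 34 + 744/13 = 1186/13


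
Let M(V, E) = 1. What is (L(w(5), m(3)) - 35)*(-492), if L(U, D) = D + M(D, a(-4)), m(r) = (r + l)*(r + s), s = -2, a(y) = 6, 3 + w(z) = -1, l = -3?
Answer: 16728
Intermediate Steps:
w(z) = -4 (w(z) = -3 - 1 = -4)
m(r) = (-3 + r)*(-2 + r) (m(r) = (r - 3)*(r - 2) = (-3 + r)*(-2 + r))
L(U, D) = 1 + D (L(U, D) = D + 1 = 1 + D)
(L(w(5), m(3)) - 35)*(-492) = ((1 + (6 + 3² - 5*3)) - 35)*(-492) = ((1 + (6 + 9 - 15)) - 35)*(-492) = ((1 + 0) - 35)*(-492) = (1 - 35)*(-492) = -34*(-492) = 16728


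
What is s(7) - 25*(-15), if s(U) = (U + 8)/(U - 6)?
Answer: 390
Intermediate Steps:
s(U) = (8 + U)/(-6 + U)
s(7) - 25*(-15) = (8 + 7)/(-6 + 7) - 25*(-15) = 15/1 + 375 = 1*15 + 375 = 15 + 375 = 390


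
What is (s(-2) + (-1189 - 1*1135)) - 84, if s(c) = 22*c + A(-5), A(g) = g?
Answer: -2457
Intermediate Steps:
s(c) = -5 + 22*c (s(c) = 22*c - 5 = -5 + 22*c)
(s(-2) + (-1189 - 1*1135)) - 84 = ((-5 + 22*(-2)) + (-1189 - 1*1135)) - 84 = ((-5 - 44) + (-1189 - 1135)) - 84 = (-49 - 2324) - 84 = -2373 - 84 = -2457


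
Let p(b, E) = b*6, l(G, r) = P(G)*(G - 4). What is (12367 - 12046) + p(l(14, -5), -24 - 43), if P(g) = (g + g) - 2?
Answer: 1881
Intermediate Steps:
P(g) = -2 + 2*g (P(g) = 2*g - 2 = -2 + 2*g)
l(G, r) = (-4 + G)*(-2 + 2*G) (l(G, r) = (-2 + 2*G)*(G - 4) = (-2 + 2*G)*(-4 + G) = (-4 + G)*(-2 + 2*G))
p(b, E) = 6*b
(12367 - 12046) + p(l(14, -5), -24 - 43) = (12367 - 12046) + 6*(2*(-1 + 14)*(-4 + 14)) = 321 + 6*(2*13*10) = 321 + 6*260 = 321 + 1560 = 1881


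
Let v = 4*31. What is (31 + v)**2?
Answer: 24025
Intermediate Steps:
v = 124
(31 + v)**2 = (31 + 124)**2 = 155**2 = 24025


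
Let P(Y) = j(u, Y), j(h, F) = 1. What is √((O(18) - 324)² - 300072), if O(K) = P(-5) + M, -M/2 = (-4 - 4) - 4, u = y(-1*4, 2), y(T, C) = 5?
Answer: I*√210671 ≈ 458.99*I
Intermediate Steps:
u = 5
P(Y) = 1
M = 24 (M = -2*((-4 - 4) - 4) = -2*(-8 - 4) = -2*(-12) = 24)
O(K) = 25 (O(K) = 1 + 24 = 25)
√((O(18) - 324)² - 300072) = √((25 - 324)² - 300072) = √((-299)² - 300072) = √(89401 - 300072) = √(-210671) = I*√210671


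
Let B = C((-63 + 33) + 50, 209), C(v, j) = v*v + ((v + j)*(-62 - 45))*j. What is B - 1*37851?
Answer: -5158578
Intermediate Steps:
C(v, j) = v² + j*(-107*j - 107*v) (C(v, j) = v² + ((j + v)*(-107))*j = v² + (-107*j - 107*v)*j = v² + j*(-107*j - 107*v))
B = -5120727 (B = ((-63 + 33) + 50)² - 107*209² - 107*209*((-63 + 33) + 50) = (-30 + 50)² - 107*43681 - 107*209*(-30 + 50) = 20² - 4673867 - 107*209*20 = 400 - 4673867 - 447260 = -5120727)
B - 1*37851 = -5120727 - 1*37851 = -5120727 - 37851 = -5158578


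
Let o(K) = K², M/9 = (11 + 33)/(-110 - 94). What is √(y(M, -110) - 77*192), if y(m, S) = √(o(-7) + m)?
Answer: 2*√(-1068144 + 85*√34)/17 ≈ 121.56*I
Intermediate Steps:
M = -33/17 (M = 9*((11 + 33)/(-110 - 94)) = 9*(44/(-204)) = 9*(44*(-1/204)) = 9*(-11/51) = -33/17 ≈ -1.9412)
y(m, S) = √(49 + m) (y(m, S) = √((-7)² + m) = √(49 + m))
√(y(M, -110) - 77*192) = √(√(49 - 33/17) - 77*192) = √(√(800/17) - 14784) = √(20*√34/17 - 14784) = √(-14784 + 20*√34/17)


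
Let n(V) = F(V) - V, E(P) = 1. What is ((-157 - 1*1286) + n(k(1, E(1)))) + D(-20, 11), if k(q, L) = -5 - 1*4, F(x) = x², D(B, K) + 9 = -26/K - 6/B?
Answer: -150047/110 ≈ -1364.1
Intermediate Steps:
D(B, K) = -9 - 26/K - 6/B (D(B, K) = -9 + (-26/K - 6/B) = -9 - 26/K - 6/B)
k(q, L) = -9 (k(q, L) = -5 - 4 = -9)
n(V) = V² - V
((-157 - 1*1286) + n(k(1, E(1)))) + D(-20, 11) = ((-157 - 1*1286) - 9*(-1 - 9)) + (-9 - 26/11 - 6/(-20)) = ((-157 - 1286) - 9*(-10)) + (-9 - 26*1/11 - 6*(-1/20)) = (-1443 + 90) + (-9 - 26/11 + 3/10) = -1353 - 1217/110 = -150047/110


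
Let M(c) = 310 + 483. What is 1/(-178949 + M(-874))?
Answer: -1/178156 ≈ -5.6131e-6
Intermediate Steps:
M(c) = 793
1/(-178949 + M(-874)) = 1/(-178949 + 793) = 1/(-178156) = -1/178156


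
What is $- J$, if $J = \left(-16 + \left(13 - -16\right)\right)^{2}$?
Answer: $-169$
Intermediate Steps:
$J = 169$ ($J = \left(-16 + \left(13 + 16\right)\right)^{2} = \left(-16 + 29\right)^{2} = 13^{2} = 169$)
$- J = \left(-1\right) 169 = -169$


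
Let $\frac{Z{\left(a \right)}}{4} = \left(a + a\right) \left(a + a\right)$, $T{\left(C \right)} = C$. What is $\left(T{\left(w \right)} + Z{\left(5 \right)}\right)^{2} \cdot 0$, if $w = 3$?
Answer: $0$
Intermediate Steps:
$Z{\left(a \right)} = 16 a^{2}$ ($Z{\left(a \right)} = 4 \left(a + a\right) \left(a + a\right) = 4 \cdot 2 a 2 a = 4 \cdot 4 a^{2} = 16 a^{2}$)
$\left(T{\left(w \right)} + Z{\left(5 \right)}\right)^{2} \cdot 0 = \left(3 + 16 \cdot 5^{2}\right)^{2} \cdot 0 = \left(3 + 16 \cdot 25\right)^{2} \cdot 0 = \left(3 + 400\right)^{2} \cdot 0 = 403^{2} \cdot 0 = 162409 \cdot 0 = 0$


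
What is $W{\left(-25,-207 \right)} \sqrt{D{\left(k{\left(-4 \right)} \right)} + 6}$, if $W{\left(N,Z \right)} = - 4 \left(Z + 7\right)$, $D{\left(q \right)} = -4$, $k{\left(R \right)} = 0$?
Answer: $800 \sqrt{2} \approx 1131.4$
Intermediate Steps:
$W{\left(N,Z \right)} = -28 - 4 Z$ ($W{\left(N,Z \right)} = - 4 \left(7 + Z\right) = -28 - 4 Z$)
$W{\left(-25,-207 \right)} \sqrt{D{\left(k{\left(-4 \right)} \right)} + 6} = \left(-28 - -828\right) \sqrt{-4 + 6} = \left(-28 + 828\right) \sqrt{2} = 800 \sqrt{2}$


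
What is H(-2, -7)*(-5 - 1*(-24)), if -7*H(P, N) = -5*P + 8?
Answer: -342/7 ≈ -48.857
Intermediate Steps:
H(P, N) = -8/7 + 5*P/7 (H(P, N) = -(-5*P + 8)/7 = -(8 - 5*P)/7 = -8/7 + 5*P/7)
H(-2, -7)*(-5 - 1*(-24)) = (-8/7 + (5/7)*(-2))*(-5 - 1*(-24)) = (-8/7 - 10/7)*(-5 + 24) = -18/7*19 = -342/7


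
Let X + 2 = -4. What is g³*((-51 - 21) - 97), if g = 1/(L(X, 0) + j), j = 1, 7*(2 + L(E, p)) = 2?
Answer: 57967/125 ≈ 463.74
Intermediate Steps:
X = -6 (X = -2 - 4 = -6)
L(E, p) = -12/7 (L(E, p) = -2 + (⅐)*2 = -2 + 2/7 = -12/7)
g = -7/5 (g = 1/(-12/7 + 1) = 1/(-5/7) = -7/5 ≈ -1.4000)
g³*((-51 - 21) - 97) = (-7/5)³*((-51 - 21) - 97) = -343*(-72 - 97)/125 = -343/125*(-169) = 57967/125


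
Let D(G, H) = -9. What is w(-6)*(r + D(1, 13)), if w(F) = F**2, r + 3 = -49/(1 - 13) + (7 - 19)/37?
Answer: -10977/37 ≈ -296.68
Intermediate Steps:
r = 337/444 (r = -3 + (-49/(1 - 13) + (7 - 19)/37) = -3 + (-49/(-12) - 12*1/37) = -3 + (-49*(-1/12) - 12/37) = -3 + (49/12 - 12/37) = -3 + 1669/444 = 337/444 ≈ 0.75901)
w(-6)*(r + D(1, 13)) = (-6)**2*(337/444 - 9) = 36*(-3659/444) = -10977/37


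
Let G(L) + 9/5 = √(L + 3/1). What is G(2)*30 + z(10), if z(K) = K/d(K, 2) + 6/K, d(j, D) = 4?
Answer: -509/10 + 30*√5 ≈ 16.182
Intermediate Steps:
G(L) = -9/5 + √(3 + L) (G(L) = -9/5 + √(L + 3/1) = -9/5 + √(L + 3*1) = -9/5 + √(L + 3) = -9/5 + √(3 + L))
z(K) = 6/K + K/4 (z(K) = K/4 + 6/K = 6/K + K/4)
G(2)*30 + z(10) = (-9/5 + √(3 + 2))*30 + (6/10 + (¼)*10) = (-9/5 + √5)*30 + (6*(⅒) + 5/2) = (-54 + 30*√5) + (⅗ + 5/2) = (-54 + 30*√5) + 31/10 = -509/10 + 30*√5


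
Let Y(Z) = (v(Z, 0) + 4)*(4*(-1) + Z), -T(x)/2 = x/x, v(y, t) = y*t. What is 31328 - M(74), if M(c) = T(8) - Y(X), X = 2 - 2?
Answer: 31314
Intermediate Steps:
v(y, t) = t*y
T(x) = -2 (T(x) = -2*x/x = -2*1 = -2)
X = 0
Y(Z) = -16 + 4*Z (Y(Z) = (0*Z + 4)*(4*(-1) + Z) = (0 + 4)*(-4 + Z) = 4*(-4 + Z) = -16 + 4*Z)
M(c) = 14 (M(c) = -2 - (-16 + 4*0) = -2 - (-16 + 0) = -2 - 1*(-16) = -2 + 16 = 14)
31328 - M(74) = 31328 - 1*14 = 31328 - 14 = 31314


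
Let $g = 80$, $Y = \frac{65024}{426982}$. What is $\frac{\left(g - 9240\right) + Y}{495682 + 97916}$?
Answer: $- \frac{977772524}{63363915309} \approx -0.015431$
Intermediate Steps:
$Y = \frac{32512}{213491}$ ($Y = 65024 \cdot \frac{1}{426982} = \frac{32512}{213491} \approx 0.15229$)
$\frac{\left(g - 9240\right) + Y}{495682 + 97916} = \frac{\left(80 - 9240\right) + \frac{32512}{213491}}{495682 + 97916} = \frac{\left(80 - 9240\right) + \frac{32512}{213491}}{593598} = \left(-9160 + \frac{32512}{213491}\right) \frac{1}{593598} = \left(- \frac{1955545048}{213491}\right) \frac{1}{593598} = - \frac{977772524}{63363915309}$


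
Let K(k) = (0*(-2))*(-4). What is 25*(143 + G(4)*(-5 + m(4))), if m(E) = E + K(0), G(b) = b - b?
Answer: 3575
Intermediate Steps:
K(k) = 0 (K(k) = 0*(-4) = 0)
G(b) = 0
m(E) = E (m(E) = E + 0 = E)
25*(143 + G(4)*(-5 + m(4))) = 25*(143 + 0*(-5 + 4)) = 25*(143 + 0*(-1)) = 25*(143 + 0) = 25*143 = 3575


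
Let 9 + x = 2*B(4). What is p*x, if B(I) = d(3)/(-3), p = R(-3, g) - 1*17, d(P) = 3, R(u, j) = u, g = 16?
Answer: 220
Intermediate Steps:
p = -20 (p = -3 - 1*17 = -3 - 17 = -20)
B(I) = -1 (B(I) = 3/(-3) = 3*(-⅓) = -1)
x = -11 (x = -9 + 2*(-1) = -9 - 2 = -11)
p*x = -20*(-11) = 220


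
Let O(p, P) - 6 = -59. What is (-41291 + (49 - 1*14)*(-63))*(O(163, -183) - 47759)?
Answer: 2079630752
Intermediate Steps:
O(p, P) = -53 (O(p, P) = 6 - 59 = -53)
(-41291 + (49 - 1*14)*(-63))*(O(163, -183) - 47759) = (-41291 + (49 - 1*14)*(-63))*(-53 - 47759) = (-41291 + (49 - 14)*(-63))*(-47812) = (-41291 + 35*(-63))*(-47812) = (-41291 - 2205)*(-47812) = -43496*(-47812) = 2079630752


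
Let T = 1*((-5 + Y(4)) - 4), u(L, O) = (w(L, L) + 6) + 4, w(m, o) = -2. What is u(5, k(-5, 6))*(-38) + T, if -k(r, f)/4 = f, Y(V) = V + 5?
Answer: -304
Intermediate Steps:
Y(V) = 5 + V
k(r, f) = -4*f
u(L, O) = 8 (u(L, O) = (-2 + 6) + 4 = 4 + 4 = 8)
T = 0 (T = 1*((-5 + (5 + 4)) - 4) = 1*((-5 + 9) - 4) = 1*(4 - 4) = 1*0 = 0)
u(5, k(-5, 6))*(-38) + T = 8*(-38) + 0 = -304 + 0 = -304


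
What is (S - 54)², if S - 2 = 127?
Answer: 5625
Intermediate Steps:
S = 129 (S = 2 + 127 = 129)
(S - 54)² = (129 - 54)² = 75² = 5625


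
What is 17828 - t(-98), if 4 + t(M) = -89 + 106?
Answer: 17815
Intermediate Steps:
t(M) = 13 (t(M) = -4 + (-89 + 106) = -4 + 17 = 13)
17828 - t(-98) = 17828 - 1*13 = 17828 - 13 = 17815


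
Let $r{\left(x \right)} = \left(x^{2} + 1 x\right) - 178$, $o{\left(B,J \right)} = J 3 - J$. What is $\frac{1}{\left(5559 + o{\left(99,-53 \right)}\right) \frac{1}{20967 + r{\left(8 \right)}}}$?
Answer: $\frac{20861}{5453} \approx 3.8256$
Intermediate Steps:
$o{\left(B,J \right)} = 2 J$ ($o{\left(B,J \right)} = 3 J - J = 2 J$)
$r{\left(x \right)} = -178 + x + x^{2}$ ($r{\left(x \right)} = \left(x^{2} + x\right) - 178 = \left(x + x^{2}\right) - 178 = -178 + x + x^{2}$)
$\frac{1}{\left(5559 + o{\left(99,-53 \right)}\right) \frac{1}{20967 + r{\left(8 \right)}}} = \frac{1}{\left(5559 + 2 \left(-53\right)\right) \frac{1}{20967 + \left(-178 + 8 + 8^{2}\right)}} = \frac{1}{\left(5559 - 106\right) \frac{1}{20967 + \left(-178 + 8 + 64\right)}} = \frac{1}{5453 \frac{1}{20967 - 106}} = \frac{1}{5453 \cdot \frac{1}{20861}} = \frac{1}{\frac{5453}{20861}} = \frac{20861}{5453}$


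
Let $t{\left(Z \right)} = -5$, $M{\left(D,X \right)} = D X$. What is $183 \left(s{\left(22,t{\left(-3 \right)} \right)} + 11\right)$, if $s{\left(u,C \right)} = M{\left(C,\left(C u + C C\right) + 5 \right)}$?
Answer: $75213$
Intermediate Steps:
$s{\left(u,C \right)} = C \left(5 + C^{2} + C u\right)$ ($s{\left(u,C \right)} = C \left(\left(C u + C C\right) + 5\right) = C \left(\left(C u + C^{2}\right) + 5\right) = C \left(\left(C^{2} + C u\right) + 5\right) = C \left(5 + C^{2} + C u\right)$)
$183 \left(s{\left(22,t{\left(-3 \right)} \right)} + 11\right) = 183 \left(- 5 \left(5 + \left(-5\right)^{2} - 110\right) + 11\right) = 183 \left(- 5 \left(5 + 25 - 110\right) + 11\right) = 183 \left(\left(-5\right) \left(-80\right) + 11\right) = 183 \left(400 + 11\right) = 183 \cdot 411 = 75213$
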